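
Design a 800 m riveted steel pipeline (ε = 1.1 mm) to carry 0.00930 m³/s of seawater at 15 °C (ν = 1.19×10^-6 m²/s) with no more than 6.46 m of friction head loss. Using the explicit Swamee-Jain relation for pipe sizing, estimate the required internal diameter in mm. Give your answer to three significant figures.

D ≈ 129 mm

Swamee-Jain (Type III): D = 0.66·[ε^1.25·(LQ²/(gh_f))^4.75 + ν·Q^9.4·(L/(gh_f))^5.2]^0.04
LQ²/(gh_f) = 0.001092; L/(gh_f) = 12.62
Term 1 = ε^1.25·(…)^4.75 = 1.71×10^-18; Term 2 = ν·Q^9.4·(…)^5.2 = 5.08×10^-20
D = 0.66·(1.71×10^-18 + 5.08×10^-20)^0.04 = 0.1286 m = 129 mm
Check: V = 0.716 m/s, Re = 7.74×10^4, f = 0.03712, h_f = 6.02 m ≈ 6.46 m ✓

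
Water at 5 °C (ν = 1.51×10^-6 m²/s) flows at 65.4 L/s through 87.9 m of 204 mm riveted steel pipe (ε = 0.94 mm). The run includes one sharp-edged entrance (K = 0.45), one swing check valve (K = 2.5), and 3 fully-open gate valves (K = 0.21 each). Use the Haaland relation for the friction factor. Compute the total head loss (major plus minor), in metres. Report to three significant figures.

H_L ≈ 3.37 m

V = 4Q/(πD²) = 2.001 m/s; V²/2g = 0.2041 m
Re = 2.70×10^5, ε/D = 0.00461 → f = 0.03003 (Haaland)
Major: h_f = f(L/D)·V²/2g = 0.03003·430.9·0.2041 = 2.640 m
Minor: ΣK = 3.58; h_m = ΣK·V²/2g = 0.7305 m
Total H_L = 2.640 + 0.7305 = 3.371 m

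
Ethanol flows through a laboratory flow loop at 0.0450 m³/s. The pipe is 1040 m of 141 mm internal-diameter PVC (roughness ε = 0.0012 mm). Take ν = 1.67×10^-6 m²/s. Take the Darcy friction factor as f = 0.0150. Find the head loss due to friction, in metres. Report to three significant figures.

V = 4Q/(πD²) = 4·0.0450/(π·0.141²) = 2.882 m/s
h_f = f(L/D)V²/(2g) = 0.01500·(1040/0.141)·2.882²/(2·9.81) = 46.84 m

h_f ≈ 46.8 m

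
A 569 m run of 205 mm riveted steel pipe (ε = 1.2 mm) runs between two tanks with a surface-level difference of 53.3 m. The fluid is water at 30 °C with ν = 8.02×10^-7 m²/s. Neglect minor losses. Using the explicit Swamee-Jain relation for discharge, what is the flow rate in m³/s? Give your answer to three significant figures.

Q ≈ 0.113 m³/s

Swamee-Jain (Type II): Q = -0.965·√(gD⁵h_f/L)·ln[ε/(3.7D) + √(3.17ν²L/(gD³h_f))]
√(gD⁵h_f/L) = √(9.81·0.205⁵·53.3/569) = 0.01824
ε/(3.7D) = 0.00158; √(3.17ν²L/(gD³h_f)) = 1.60×10^-5
Q = -0.965·0.01824·ln(0.001598) = 0.1133 m³/s
Check: V = 3.43 m/s, Re = 8.78×10^5, f = 0.03203, h_f = 53.4 m ≈ 53.3 m ✓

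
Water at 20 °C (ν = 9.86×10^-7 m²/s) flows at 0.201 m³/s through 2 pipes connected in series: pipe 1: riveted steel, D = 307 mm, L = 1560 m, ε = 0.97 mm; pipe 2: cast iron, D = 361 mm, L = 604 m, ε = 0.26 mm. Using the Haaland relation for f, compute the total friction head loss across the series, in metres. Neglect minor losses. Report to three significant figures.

H ≈ 57.2 m

Pipe 1: V = 2.715 m/s, Re = 8.45×10^5, ε/D = 0.00316, f = 0.02674, h_1 = f(L/D)V²/2g = 51.07 m
Pipe 2: V = 1.964 m/s, Re = 7.19×10^5, ε/D = 7.20×10^-4, f = 0.01866, h_2 = f(L/D)V²/2g = 6.136 m
Series → Q common, losses add: H = Σh = 57.21 m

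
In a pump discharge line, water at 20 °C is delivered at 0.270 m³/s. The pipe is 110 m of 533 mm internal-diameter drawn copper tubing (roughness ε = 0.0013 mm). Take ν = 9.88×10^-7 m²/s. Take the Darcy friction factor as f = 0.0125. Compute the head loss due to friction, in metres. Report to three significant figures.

V = 4Q/(πD²) = 4·0.270/(π·0.533²) = 1.210 m/s
h_f = f(L/D)V²/(2g) = 0.01250·(110/0.533)·1.210²/(2·9.81) = 0.1925 m

h_f ≈ 0.193 m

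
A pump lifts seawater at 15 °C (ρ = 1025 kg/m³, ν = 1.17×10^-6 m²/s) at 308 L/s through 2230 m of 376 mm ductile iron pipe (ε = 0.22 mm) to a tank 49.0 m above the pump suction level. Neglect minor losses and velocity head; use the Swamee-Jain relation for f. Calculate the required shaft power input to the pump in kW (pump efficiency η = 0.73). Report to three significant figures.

V = 4Q/(πD²) = 2.774 m/s; Re = 8.91×10^5; ε/D = 5.85×10^-4; f = 0.01791
h_f = f(L/D)V²/2g = 41.65 m
Total head H = z + h_f = 49.0 + 41.65 = 90.65 m
P_hyd = ρgQH = 1025·9.81·0.308·90.65 = 280.7 kW
P_shaft = P_hyd/η = 280.7/0.73 = 384.6 kW

P_shaft ≈ 385 kW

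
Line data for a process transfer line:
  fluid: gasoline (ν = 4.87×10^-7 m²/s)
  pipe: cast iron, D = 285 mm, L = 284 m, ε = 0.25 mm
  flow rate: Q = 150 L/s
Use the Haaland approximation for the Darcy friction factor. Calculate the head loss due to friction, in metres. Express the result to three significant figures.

h_f ≈ 5.41 m

V = 4Q/(πD²) = 4·0.150/(π·0.285²) = 2.351 m/s
Re = VD/ν = 2.351·0.285/4.87×10^-7 = 1.38×10^6 → turbulent
ε/D = 0.25/285 = 8.77×10^-4
Haaland: f = 0.01928
h_f = f(L/D)V²/(2g) = 0.01928·(284/0.285)·2.351²/(2·9.81) = 5.413 m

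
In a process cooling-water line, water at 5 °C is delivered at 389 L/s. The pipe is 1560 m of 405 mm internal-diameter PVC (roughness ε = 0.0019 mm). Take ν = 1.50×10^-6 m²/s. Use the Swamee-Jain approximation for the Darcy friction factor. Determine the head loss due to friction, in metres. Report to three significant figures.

V = 4Q/(πD²) = 4·0.389/(π·0.405²) = 3.020 m/s
Re = VD/ν = 3.020·0.405/1.50×10^-6 = 8.15×10^5 → turbulent
ε/D = 0.0019/405 = 4.69×10^-6
Swamee-Jain: f = 0.01212
h_f = f(L/D)V²/(2g) = 0.01212·(1560/0.405)·3.020²/(2·9.81) = 21.70 m

h_f ≈ 21.7 m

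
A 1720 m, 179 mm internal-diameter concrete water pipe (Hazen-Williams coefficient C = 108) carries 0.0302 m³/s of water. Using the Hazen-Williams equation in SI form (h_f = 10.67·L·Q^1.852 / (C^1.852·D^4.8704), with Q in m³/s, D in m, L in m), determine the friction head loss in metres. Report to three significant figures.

h_f ≈ 21.0 m

h_f = 10.67·1720·0.0302^1.852 / (108^1.852·0.179^4.8704) = 20.97 m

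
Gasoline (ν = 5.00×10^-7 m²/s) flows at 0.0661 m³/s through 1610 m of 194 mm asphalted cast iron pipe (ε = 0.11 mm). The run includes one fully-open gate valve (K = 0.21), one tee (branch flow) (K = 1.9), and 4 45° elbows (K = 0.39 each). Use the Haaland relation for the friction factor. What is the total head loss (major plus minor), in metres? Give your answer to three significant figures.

V = 4Q/(πD²) = 2.236 m/s; V²/2g = 0.2549 m
Re = 8.68×10^5, ε/D = 5.67×10^-4 → f = 0.01768 (Haaland)
Major: h_f = f(L/D)·V²/2g = 0.01768·8299·0.2549 = 37.39 m
Minor: ΣK = 3.67; h_m = ΣK·V²/2g = 0.9354 m
Total H_L = 37.39 + 0.9354 = 38.32 m

H_L ≈ 38.3 m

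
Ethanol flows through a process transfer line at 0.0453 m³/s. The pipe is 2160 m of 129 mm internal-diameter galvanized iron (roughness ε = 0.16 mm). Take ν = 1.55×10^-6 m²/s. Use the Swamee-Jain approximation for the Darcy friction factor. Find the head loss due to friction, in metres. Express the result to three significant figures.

V = 4Q/(πD²) = 4·0.0453/(π·0.129²) = 3.466 m/s
Re = VD/ν = 3.466·0.129/1.55×10^-6 = 2.88×10^5 → turbulent
ε/D = 0.16/129 = 0.00124
Swamee-Jain: f = 0.02172
h_f = f(L/D)V²/(2g) = 0.02172·(2160/0.129)·3.466²/(2·9.81) = 222.7 m

h_f ≈ 223 m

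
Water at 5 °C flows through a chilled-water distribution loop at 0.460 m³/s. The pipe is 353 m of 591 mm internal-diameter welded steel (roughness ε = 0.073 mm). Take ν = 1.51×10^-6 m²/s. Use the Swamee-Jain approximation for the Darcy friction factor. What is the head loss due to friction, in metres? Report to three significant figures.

h_f ≈ 1.23 m

V = 4Q/(πD²) = 4·0.460/(π·0.591²) = 1.677 m/s
Re = VD/ν = 1.677·0.591/1.51×10^-6 = 6.56×10^5 → turbulent
ε/D = 0.073/591 = 1.24×10^-4
Swamee-Jain: f = 0.01434
h_f = f(L/D)V²/(2g) = 0.01434·(353/0.591)·1.677²/(2·9.81) = 1.227 m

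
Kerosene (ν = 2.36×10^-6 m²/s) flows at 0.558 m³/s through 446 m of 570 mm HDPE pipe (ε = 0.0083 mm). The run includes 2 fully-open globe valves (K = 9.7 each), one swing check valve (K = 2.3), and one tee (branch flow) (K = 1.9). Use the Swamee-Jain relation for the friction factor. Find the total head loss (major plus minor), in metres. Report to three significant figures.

H_L ≈ 8.27 m

V = 4Q/(πD²) = 2.187 m/s; V²/2g = 0.2437 m
Re = 5.28×10^5, ε/D = 1.46×10^-5 → f = 0.01320 (Swamee-Jain)
Major: h_f = f(L/D)·V²/2g = 0.01320·782.5·0.2437 = 2.518 m
Minor: ΣK = 23.6; h_m = ΣK·V²/2g = 5.752 m
Total H_L = 2.518 + 5.752 = 8.270 m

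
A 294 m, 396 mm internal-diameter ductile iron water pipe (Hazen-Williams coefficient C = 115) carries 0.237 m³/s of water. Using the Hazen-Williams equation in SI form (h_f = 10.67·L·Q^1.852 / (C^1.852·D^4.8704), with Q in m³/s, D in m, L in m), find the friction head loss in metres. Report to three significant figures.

h_f ≈ 3.03 m

h_f = 10.67·294·0.237^1.852 / (115^1.852·0.396^4.8704) = 3.031 m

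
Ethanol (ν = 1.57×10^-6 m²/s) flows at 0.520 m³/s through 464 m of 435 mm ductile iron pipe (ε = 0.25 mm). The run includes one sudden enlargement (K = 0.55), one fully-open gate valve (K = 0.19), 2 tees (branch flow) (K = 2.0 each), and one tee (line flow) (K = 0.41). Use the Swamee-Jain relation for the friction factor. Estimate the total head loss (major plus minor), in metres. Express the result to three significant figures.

H_L ≈ 15.1 m

V = 4Q/(πD²) = 3.499 m/s; V²/2g = 0.6240 m
Re = 9.69×10^5, ε/D = 5.75×10^-4 → f = 0.01780 (Swamee-Jain)
Major: h_f = f(L/D)·V²/2g = 0.01780·1067·0.6240 = 11.85 m
Minor: ΣK = 5.15; h_m = ΣK·V²/2g = 3.213 m
Total H_L = 11.85 + 3.213 = 15.06 m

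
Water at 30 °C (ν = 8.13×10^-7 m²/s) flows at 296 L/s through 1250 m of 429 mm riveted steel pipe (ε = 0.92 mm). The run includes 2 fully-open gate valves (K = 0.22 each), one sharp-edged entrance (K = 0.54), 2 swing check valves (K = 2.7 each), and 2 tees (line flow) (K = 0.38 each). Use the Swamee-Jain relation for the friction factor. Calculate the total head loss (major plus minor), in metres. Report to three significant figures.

H_L ≈ 16.5 m

V = 4Q/(πD²) = 2.048 m/s; V²/2g = 0.2137 m
Re = 1.08×10^6, ε/D = 0.00214 → f = 0.02409 (Swamee-Jain)
Major: h_f = f(L/D)·V²/2g = 0.02409·2914·0.2137 = 15.00 m
Minor: ΣK = 7.14; h_m = ΣK·V²/2g = 1.526 m
Total H_L = 15.00 + 1.526 = 16.53 m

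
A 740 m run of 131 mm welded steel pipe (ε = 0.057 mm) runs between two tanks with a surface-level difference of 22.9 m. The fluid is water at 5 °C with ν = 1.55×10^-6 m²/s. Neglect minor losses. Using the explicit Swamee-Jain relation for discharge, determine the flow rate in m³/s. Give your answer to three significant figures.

Q ≈ 0.0278 m³/s

Swamee-Jain (Type II): Q = -0.965·√(gD⁵h_f/L)·ln[ε/(3.7D) + √(3.17ν²L/(gD³h_f))]
√(gD⁵h_f/L) = √(9.81·0.131⁵·22.9/740) = 0.003422
ε/(3.7D) = 1.18×10^-4; √(3.17ν²L/(gD³h_f)) = 1.06×10^-4
Q = -0.965·0.003422·ln(2.232×10^-4) = 0.02776 m³/s
Check: V = 2.06 m/s, Re = 1.74×10^5, f = 0.01884, h_f = 23.0 m ≈ 22.9 m ✓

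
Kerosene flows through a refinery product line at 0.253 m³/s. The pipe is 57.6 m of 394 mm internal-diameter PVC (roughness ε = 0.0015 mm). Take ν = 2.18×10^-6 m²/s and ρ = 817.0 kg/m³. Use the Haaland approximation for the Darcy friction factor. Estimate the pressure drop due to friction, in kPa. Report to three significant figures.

Δp ≈ 3.55 kPa

V = 4Q/(πD²) = 4·0.253/(π·0.394²) = 2.075 m/s
Re = VD/ν = 2.075·0.394/2.18×10^-6 = 3.75×10^5 → turbulent
ε/D = 0.0015/394 = 3.81×10^-6
Haaland: f = 0.01380
h_f = f(L/D)V²/(2g) = 0.01380·(57.6/0.394)·2.075²/(2·9.81) = 0.4426 m
Δp = ρg·h_f = 817.0·9.81·0.4426 = 3.548 kPa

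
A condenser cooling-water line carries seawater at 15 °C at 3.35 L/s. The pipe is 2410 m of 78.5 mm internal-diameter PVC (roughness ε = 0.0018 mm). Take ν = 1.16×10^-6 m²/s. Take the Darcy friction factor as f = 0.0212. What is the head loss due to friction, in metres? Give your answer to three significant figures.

h_f ≈ 15.9 m

V = 4Q/(πD²) = 4·0.00335/(π·0.0785²) = 0.6922 m/s
h_f = f(L/D)V²/(2g) = 0.02120·(2410/0.0785)·0.6922²/(2·9.81) = 15.89 m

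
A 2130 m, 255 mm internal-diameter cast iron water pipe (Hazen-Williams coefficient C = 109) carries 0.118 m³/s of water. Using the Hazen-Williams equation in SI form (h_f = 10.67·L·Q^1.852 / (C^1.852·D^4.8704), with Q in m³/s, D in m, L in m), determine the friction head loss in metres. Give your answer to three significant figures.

h_f = 10.67·2130·0.118^1.852 / (109^1.852·0.255^4.8704) = 56.85 m

h_f ≈ 56.9 m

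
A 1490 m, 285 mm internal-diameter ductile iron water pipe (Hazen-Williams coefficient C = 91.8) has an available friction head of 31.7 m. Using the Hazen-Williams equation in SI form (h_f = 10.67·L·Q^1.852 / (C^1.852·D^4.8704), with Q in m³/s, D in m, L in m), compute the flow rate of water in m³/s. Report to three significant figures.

Q ≈ 0.118 m³/s

Rearranging: Q = [h_f·C^1.852·D^4.8704 / (10.67·L)]^(1/1.852)
Q = [31.7·91.8^1.852·0.285^4.8704 / (10.67·1490)]^0.540 = 0.1178 m³/s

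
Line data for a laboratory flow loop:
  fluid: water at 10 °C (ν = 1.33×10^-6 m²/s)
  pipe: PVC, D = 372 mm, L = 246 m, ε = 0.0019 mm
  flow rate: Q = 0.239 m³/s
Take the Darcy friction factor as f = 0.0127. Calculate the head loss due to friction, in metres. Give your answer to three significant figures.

h_f ≈ 2.07 m

V = 4Q/(πD²) = 4·0.239/(π·0.372²) = 2.199 m/s
h_f = f(L/D)V²/(2g) = 0.01270·(246/0.372)·2.199²/(2·9.81) = 2.070 m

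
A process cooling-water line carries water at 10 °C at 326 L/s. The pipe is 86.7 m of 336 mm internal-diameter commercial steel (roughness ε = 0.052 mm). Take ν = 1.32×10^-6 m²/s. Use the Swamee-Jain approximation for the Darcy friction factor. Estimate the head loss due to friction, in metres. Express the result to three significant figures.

V = 4Q/(πD²) = 4·0.326/(π·0.336²) = 3.677 m/s
Re = VD/ν = 3.677·0.336/1.32×10^-6 = 9.36×10^5 → turbulent
ε/D = 0.052/336 = 1.55×10^-4
Swamee-Jain: f = 0.01431
h_f = f(L/D)V²/(2g) = 0.01431·(86.7/0.336)·3.677²/(2·9.81) = 2.544 m

h_f ≈ 2.54 m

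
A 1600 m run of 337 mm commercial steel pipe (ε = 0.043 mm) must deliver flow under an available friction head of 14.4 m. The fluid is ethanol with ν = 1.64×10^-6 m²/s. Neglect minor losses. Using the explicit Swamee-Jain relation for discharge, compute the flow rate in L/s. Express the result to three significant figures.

Q ≈ 177 L/s

Swamee-Jain (Type II): Q = -0.965·√(gD⁵h_f/L)·ln[ε/(3.7D) + √(3.17ν²L/(gD³h_f))]
√(gD⁵h_f/L) = √(9.81·0.337⁵·14.4/1600) = 0.01959
ε/(3.7D) = 3.45×10^-5; √(3.17ν²L/(gD³h_f)) = 5.02×10^-5
Q = -0.965·0.01959·ln(8.472×10^-5) = 0.1772 m³/s
Check: V = 1.99 m/s, Re = 4.08×10^5, f = 0.01511, h_f = 14.4 m ≈ 14.4 m ✓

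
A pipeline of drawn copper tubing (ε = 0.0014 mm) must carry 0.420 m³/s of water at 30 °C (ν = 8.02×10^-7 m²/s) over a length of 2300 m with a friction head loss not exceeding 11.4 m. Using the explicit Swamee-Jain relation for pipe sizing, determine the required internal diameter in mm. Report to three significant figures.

Swamee-Jain (Type III): D = 0.66·[ε^1.25·(LQ²/(gh_f))^4.75 + ν·Q^9.4·(L/(gh_f))^5.2]^0.04
LQ²/(gh_f) = 3.628; L/(gh_f) = 20.57
Term 1 = ε^1.25·(…)^4.75 = 2.19×10^-5; Term 2 = ν·Q^9.4·(…)^5.2 = 0.00155
D = 0.66·(2.19×10^-5 + 0.00155)^0.04 = 0.5098 m = 510 mm
Check: V = 2.06 m/s, Re = 1.31×10^6, f = 0.01118, h_f = 10.9 m ≈ 11.4 m ✓

D ≈ 510 mm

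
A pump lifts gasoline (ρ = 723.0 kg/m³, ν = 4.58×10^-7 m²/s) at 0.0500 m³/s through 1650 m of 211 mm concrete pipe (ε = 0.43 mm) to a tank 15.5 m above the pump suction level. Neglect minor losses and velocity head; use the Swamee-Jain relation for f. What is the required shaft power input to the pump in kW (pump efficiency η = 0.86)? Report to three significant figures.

P_shaft ≈ 14.4 kW

V = 4Q/(πD²) = 1.430 m/s; Re = 6.59×10^5; ε/D = 0.00204; f = 0.02391
h_f = f(L/D)V²/2g = 19.49 m
Total head H = z + h_f = 15.5 + 19.49 = 34.99 m
P_hyd = ρgQH = 723.0·9.81·0.0500·34.99 = 12.41 kW
P_shaft = P_hyd/η = 12.41/0.86 = 14.43 kW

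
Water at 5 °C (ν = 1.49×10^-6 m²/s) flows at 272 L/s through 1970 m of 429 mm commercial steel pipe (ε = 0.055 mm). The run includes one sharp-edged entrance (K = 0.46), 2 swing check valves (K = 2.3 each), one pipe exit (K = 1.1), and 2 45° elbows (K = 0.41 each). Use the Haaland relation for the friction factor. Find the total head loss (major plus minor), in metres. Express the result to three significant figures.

V = 4Q/(πD²) = 1.882 m/s; V²/2g = 0.1805 m
Re = 5.42×10^5, ε/D = 1.28×10^-4 → f = 0.01445 (Haaland)
Major: h_f = f(L/D)·V²/2g = 0.01445·4592·0.1805 = 11.98 m
Minor: ΣK = 6.98; h_m = ΣK·V²/2g = 1.260 m
Total H_L = 11.98 + 1.260 = 13.24 m

H_L ≈ 13.2 m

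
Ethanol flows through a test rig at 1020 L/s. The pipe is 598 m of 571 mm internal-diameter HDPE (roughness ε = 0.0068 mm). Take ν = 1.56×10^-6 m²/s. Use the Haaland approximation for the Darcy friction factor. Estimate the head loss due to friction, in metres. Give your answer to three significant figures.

h_f ≈ 9.46 m

V = 4Q/(πD²) = 4·1.02/(π·0.571²) = 3.983 m/s
Re = VD/ν = 3.983·0.571/1.56×10^-6 = 1.46×10^6 → turbulent
ε/D = 0.0068/571 = 1.19×10^-5
Haaland: f = 0.01117
h_f = f(L/D)V²/(2g) = 0.01117·(598/0.571)·3.983²/(2·9.81) = 9.458 m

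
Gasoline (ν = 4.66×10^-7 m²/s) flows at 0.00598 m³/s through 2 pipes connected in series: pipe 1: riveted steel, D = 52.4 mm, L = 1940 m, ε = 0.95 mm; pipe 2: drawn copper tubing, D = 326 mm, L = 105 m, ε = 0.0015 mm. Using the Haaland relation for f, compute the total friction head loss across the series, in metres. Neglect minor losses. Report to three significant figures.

Pipe 1: V = 2.773 m/s, Re = 3.12×10^5, ε/D = 0.0181, f = 0.04708, h_1 = f(L/D)V²/2g = 683.1 m
Pipe 2: V = 0.07164 m/s, Re = 5.01×10^4, ε/D = 4.60×10^-6, f = 0.02071, h_2 = f(L/D)V²/2g = 0.001745 m
Series → Q common, losses add: H = Σh = 683.1 m

H ≈ 683 m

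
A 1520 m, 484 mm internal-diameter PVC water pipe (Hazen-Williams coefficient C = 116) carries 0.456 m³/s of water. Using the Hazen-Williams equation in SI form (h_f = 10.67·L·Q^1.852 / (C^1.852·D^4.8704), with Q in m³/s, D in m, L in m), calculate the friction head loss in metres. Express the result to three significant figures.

h_f ≈ 19.5 m

h_f = 10.67·1520·0.456^1.852 / (116^1.852·0.484^4.8704) = 19.50 m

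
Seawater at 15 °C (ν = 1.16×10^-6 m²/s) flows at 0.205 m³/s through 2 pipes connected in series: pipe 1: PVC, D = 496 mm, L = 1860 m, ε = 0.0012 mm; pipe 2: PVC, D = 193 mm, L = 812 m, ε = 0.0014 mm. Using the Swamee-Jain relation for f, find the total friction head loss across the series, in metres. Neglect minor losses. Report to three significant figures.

Pipe 1: V = 1.061 m/s, Re = 4.54×10^5, ε/D = 2.42×10^-6, f = 0.01336, h_1 = f(L/D)V²/2g = 2.874 m
Pipe 2: V = 7.007 m/s, Re = 1.17×10^6, ε/D = 7.25×10^-6, f = 0.01151, h_2 = f(L/D)V²/2g = 121.2 m
Series → Q common, losses add: H = Σh = 124.1 m

H ≈ 124 m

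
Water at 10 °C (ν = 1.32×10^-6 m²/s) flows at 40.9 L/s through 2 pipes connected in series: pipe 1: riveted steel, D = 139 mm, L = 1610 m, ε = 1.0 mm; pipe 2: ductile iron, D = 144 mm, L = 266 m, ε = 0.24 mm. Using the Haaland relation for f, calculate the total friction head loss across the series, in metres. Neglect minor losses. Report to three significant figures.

H ≈ 161 m

Pipe 1: V = 2.695 m/s, Re = 2.84×10^5, ε/D = 0.00719, f = 0.03432, h_1 = f(L/D)V²/2g = 147.2 m
Pipe 2: V = 2.511 m/s, Re = 2.74×10^5, ε/D = 0.00167, f = 0.02303, h_2 = f(L/D)V²/2g = 13.67 m
Series → Q common, losses add: H = Σh = 160.9 m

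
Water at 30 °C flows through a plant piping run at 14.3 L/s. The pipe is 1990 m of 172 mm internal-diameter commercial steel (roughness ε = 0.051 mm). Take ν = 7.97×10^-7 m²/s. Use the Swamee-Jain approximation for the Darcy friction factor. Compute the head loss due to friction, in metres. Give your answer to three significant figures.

V = 4Q/(πD²) = 4·0.0143/(π·0.172²) = 0.6154 m/s
Re = VD/ν = 0.6154·0.172/7.97×10^-7 = 1.33×10^5 → turbulent
ε/D = 0.051/172 = 2.97×10^-4
Swamee-Jain: f = 0.01870
h_f = f(L/D)V²/(2g) = 0.01870·(1990/0.172)·0.6154²/(2·9.81) = 4.177 m

h_f ≈ 4.18 m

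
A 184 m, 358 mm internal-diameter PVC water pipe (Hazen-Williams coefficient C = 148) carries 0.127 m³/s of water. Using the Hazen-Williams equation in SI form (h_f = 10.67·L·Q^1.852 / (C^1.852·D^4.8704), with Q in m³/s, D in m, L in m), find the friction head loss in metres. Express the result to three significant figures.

h_f = 10.67·184·0.127^1.852 / (148^1.852·0.358^4.8704) = 0.6119 m

h_f ≈ 0.612 m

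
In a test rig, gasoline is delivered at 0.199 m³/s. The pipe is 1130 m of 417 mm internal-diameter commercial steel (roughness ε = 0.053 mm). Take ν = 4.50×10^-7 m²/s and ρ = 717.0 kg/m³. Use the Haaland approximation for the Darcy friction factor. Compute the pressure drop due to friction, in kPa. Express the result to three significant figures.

Δp ≈ 27.7 kPa

V = 4Q/(πD²) = 4·0.199/(π·0.417²) = 1.457 m/s
Re = VD/ν = 1.457·0.417/4.50×10^-7 = 1.35×10^6 → turbulent
ε/D = 0.053/417 = 1.27×10^-4
Haaland: f = 0.01345
h_f = f(L/D)V²/(2g) = 0.01345·(1130/0.417)·1.457²/(2·9.81) = 3.944 m
Δp = ρg·h_f = 717.0·9.81·3.944 = 27.74 kPa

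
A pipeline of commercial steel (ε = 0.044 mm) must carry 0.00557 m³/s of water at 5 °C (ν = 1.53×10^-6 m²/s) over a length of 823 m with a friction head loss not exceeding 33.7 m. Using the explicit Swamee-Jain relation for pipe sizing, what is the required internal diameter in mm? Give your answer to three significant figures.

D ≈ 68.1 mm

Swamee-Jain (Type III): D = 0.66·[ε^1.25·(LQ²/(gh_f))^4.75 + ν·Q^9.4·(L/(gh_f))^5.2]^0.04
LQ²/(gh_f) = 7.723×10^-5; L/(gh_f) = 2.489
Term 1 = ε^1.25·(…)^4.75 = 1.05×10^-25; Term 2 = ν·Q^9.4·(…)^5.2 = 1.14×10^-25
D = 0.66·(1.05×10^-25 + 1.14×10^-25)^0.04 = 0.06810 m = 68.1 mm
Check: V = 1.53 m/s, Re = 6.81×10^4, f = 0.02207, h_f = 31.8 m ≈ 33.7 m ✓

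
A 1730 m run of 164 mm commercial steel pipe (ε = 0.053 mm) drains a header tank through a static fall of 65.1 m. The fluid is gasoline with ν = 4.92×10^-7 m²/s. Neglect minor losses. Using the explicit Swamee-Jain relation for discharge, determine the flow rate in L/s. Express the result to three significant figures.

Q ≈ 58.3 L/s

Swamee-Jain (Type II): Q = -0.965·√(gD⁵h_f/L)·ln[ε/(3.7D) + √(3.17ν²L/(gD³h_f))]
√(gD⁵h_f/L) = √(9.81·0.164⁵·65.1/1730) = 0.006618
ε/(3.7D) = 8.73×10^-5; √(3.17ν²L/(gD³h_f)) = 2.17×10^-5
Q = -0.965·0.006618·ln(1.091×10^-4) = 0.05827 m³/s
Check: V = 2.76 m/s, Re = 9.19×10^5, f = 0.01602, h_f = 65.5 m ≈ 65.1 m ✓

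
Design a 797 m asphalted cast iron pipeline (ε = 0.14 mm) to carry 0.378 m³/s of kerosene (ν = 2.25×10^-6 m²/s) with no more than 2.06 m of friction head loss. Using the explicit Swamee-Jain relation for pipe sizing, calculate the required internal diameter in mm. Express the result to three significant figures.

D ≈ 603 mm

Swamee-Jain (Type III): D = 0.66·[ε^1.25·(LQ²/(gh_f))^4.75 + ν·Q^9.4·(L/(gh_f))^5.2]^0.04
LQ²/(gh_f) = 5.635; L/(gh_f) = 39.44
Term 1 = ε^1.25·(…)^4.75 = 0.0562; Term 2 = ν·Q^9.4·(…)^5.2 = 0.0478
D = 0.66·(0.0562 + 0.0478)^0.04 = 0.6029 m = 603 mm
Check: V = 1.32 m/s, Re = 3.55×10^5, f = 0.01629, h_f = 1.92 m ≈ 2.06 m ✓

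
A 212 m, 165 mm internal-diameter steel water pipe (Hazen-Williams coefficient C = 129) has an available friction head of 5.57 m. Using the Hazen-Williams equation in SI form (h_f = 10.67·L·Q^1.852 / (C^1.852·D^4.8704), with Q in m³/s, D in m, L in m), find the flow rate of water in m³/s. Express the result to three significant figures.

Q ≈ 0.0441 m³/s

Rearranging: Q = [h_f·C^1.852·D^4.8704 / (10.67·L)]^(1/1.852)
Q = [5.57·129^1.852·0.165^4.8704 / (10.67·212)]^0.540 = 0.04407 m³/s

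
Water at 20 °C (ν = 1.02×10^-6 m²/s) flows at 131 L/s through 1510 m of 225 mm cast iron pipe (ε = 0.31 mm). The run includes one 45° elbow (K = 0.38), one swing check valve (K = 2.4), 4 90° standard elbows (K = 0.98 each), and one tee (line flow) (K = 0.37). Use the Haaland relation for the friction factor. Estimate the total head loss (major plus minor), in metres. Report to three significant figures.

V = 4Q/(πD²) = 3.295 m/s; V²/2g = 0.5533 m
Re = 7.27×10^5, ε/D = 0.00138 → f = 0.02159 (Haaland)
Major: h_f = f(L/D)·V²/2g = 0.02159·6711·0.5533 = 80.18 m
Minor: ΣK = 7.07; h_m = ΣK·V²/2g = 3.912 m
Total H_L = 80.18 + 3.912 = 84.09 m

H_L ≈ 84.1 m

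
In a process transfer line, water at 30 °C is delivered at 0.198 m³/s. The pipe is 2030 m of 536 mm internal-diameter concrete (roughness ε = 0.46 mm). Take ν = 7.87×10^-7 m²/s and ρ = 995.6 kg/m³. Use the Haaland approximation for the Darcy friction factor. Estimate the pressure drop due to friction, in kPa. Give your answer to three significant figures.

Δp ≈ 28.2 kPa

V = 4Q/(πD²) = 4·0.198/(π·0.536²) = 0.8775 m/s
Re = VD/ν = 0.8775·0.536/7.87×10^-7 = 5.98×10^5 → turbulent
ε/D = 0.46/536 = 8.58×10^-4
Haaland: f = 0.01945
h_f = f(L/D)V²/(2g) = 0.01945·(2030/0.536)·0.8775²/(2·9.81) = 2.891 m
Δp = ρg·h_f = 995.6·9.81·2.891 = 28.24 kPa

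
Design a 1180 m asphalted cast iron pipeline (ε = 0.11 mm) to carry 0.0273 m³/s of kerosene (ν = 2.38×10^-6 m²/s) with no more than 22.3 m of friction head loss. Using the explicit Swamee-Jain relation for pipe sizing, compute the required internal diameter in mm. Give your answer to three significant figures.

Swamee-Jain (Type III): D = 0.66·[ε^1.25·(LQ²/(gh_f))^4.75 + ν·Q^9.4·(L/(gh_f))^5.2]^0.04
LQ²/(gh_f) = 0.004020; L/(gh_f) = 5.394
Term 1 = ε^1.25·(…)^4.75 = 4.70×10^-17; Term 2 = ν·Q^9.4·(…)^5.2 = 3.04×10^-17
D = 0.66·(4.70×10^-17 + 3.04×10^-17)^0.04 = 0.1497 m = 150 mm
Check: V = 1.55 m/s, Re = 9.76×10^4, f = 0.02143, h_f = 20.7 m ≈ 22.3 m ✓

D ≈ 150 mm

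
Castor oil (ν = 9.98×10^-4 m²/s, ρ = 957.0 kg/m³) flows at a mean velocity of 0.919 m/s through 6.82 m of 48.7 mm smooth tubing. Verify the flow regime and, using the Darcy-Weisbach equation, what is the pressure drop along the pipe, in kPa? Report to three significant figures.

Δp ≈ 80.8 kPa

Re = VD/ν = 0.919·0.04870/9.98×10^-4 = 44.8 → laminar (Re < 2300)
f = 64/Re = 1.427
h_f = f(L/D)V²/(2g) = 1.427·(6.82/0.04870)·0.919²/(2·9.81) = 8.603 m
Δp = ρg·h_f = 957.0·9.81·8.603 = 80.77 kPa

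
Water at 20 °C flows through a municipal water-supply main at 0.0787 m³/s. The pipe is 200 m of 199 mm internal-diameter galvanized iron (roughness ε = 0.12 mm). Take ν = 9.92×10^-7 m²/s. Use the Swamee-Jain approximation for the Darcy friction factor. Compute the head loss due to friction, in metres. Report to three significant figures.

V = 4Q/(πD²) = 4·0.0787/(π·0.199²) = 2.530 m/s
Re = VD/ν = 2.530·0.199/9.92×10^-7 = 5.08×10^5 → turbulent
ε/D = 0.12/199 = 6.03×10^-4
Swamee-Jain: f = 0.01838
h_f = f(L/D)V²/(2g) = 0.01838·(200/0.199)·2.530²/(2·9.81) = 6.028 m

h_f ≈ 6.03 m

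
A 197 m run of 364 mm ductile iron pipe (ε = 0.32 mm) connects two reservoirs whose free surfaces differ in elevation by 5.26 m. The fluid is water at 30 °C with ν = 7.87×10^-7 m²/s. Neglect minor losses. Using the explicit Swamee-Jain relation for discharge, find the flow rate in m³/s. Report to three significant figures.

Swamee-Jain (Type II): Q = -0.965·√(gD⁵h_f/L)·ln[ε/(3.7D) + √(3.17ν²L/(gD³h_f))]
√(gD⁵h_f/L) = √(9.81·0.364⁵·5.26/197) = 0.04091
ε/(3.7D) = 2.38×10^-4; √(3.17ν²L/(gD³h_f)) = 1.25×10^-5
Q = -0.965·0.04091·ln(2.501×10^-4) = 0.3274 m³/s
Check: V = 3.15 m/s, Re = 1.46×10^6, f = 0.01934, h_f = 5.28 m ≈ 5.26 m ✓

Q ≈ 0.327 m³/s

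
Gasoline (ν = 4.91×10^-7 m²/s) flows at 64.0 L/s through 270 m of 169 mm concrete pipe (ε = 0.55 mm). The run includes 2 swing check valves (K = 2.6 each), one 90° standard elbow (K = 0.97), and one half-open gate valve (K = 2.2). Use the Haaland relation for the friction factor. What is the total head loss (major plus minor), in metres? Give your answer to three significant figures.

H_L ≈ 21.3 m

V = 4Q/(πD²) = 2.853 m/s; V²/2g = 0.4149 m
Re = 9.82×10^5, ε/D = 0.00325 → f = 0.02695 (Haaland)
Major: h_f = f(L/D)·V²/2g = 0.02695·1598·0.4149 = 17.86 m
Minor: ΣK = 8.37; h_m = ΣK·V²/2g = 3.473 m
Total H_L = 17.86 + 3.473 = 21.33 m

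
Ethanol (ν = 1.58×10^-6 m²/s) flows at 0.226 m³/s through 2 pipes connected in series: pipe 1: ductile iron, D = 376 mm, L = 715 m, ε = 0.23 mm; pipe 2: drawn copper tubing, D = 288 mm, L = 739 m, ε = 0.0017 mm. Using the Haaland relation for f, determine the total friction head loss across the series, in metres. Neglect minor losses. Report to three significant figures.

H ≈ 27.2 m

Pipe 1: V = 2.035 m/s, Re = 4.84×10^5, ε/D = 6.12×10^-4, f = 0.01827, h_1 = f(L/D)V²/2g = 7.337 m
Pipe 2: V = 3.469 m/s, Re = 6.32×10^5, ε/D = 5.90×10^-6, f = 0.01261, h_2 = f(L/D)V²/2g = 19.85 m
Series → Q common, losses add: H = Σh = 27.18 m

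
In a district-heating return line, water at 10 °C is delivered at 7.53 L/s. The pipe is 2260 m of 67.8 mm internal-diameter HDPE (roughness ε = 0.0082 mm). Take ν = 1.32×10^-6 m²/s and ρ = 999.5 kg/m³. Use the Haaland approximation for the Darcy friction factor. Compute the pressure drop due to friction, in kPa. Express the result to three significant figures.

Δp ≈ 1310 kPa

V = 4Q/(πD²) = 4·0.00753/(π·0.0678²) = 2.086 m/s
Re = VD/ν = 2.086·0.0678/1.32×10^-6 = 1.07×10^5 → turbulent
ε/D = 0.0082/67.8 = 1.21×10^-4
Haaland: f = 0.01813
h_f = f(L/D)V²/(2g) = 0.01813·(2260/0.0678)·2.086²/(2·9.81) = 134.0 m
Δp = ρg·h_f = 999.5·9.81·134.0 = 1314 kPa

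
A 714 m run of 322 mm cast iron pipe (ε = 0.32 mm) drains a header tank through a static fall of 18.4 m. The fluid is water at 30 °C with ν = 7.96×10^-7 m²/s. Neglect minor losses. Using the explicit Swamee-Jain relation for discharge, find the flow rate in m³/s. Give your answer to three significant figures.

Swamee-Jain (Type II): Q = -0.965·√(gD⁵h_f/L)·ln[ε/(3.7D) + √(3.17ν²L/(gD³h_f))]
√(gD⁵h_f/L) = √(9.81·0.322⁵·18.4/714) = 0.02958
ε/(3.7D) = 2.69×10^-4; √(3.17ν²L/(gD³h_f)) = 1.54×10^-5
Q = -0.965·0.02958·ln(2.840×10^-4) = 0.2331 m³/s
Check: V = 2.86 m/s, Re = 1.16×10^6, f = 0.01995, h_f = 18.5 m ≈ 18.4 m ✓

Q ≈ 0.233 m³/s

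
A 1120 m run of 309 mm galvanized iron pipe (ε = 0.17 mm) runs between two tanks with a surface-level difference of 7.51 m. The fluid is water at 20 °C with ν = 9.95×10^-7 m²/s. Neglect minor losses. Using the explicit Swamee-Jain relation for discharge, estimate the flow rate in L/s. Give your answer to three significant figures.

Swamee-Jain (Type II): Q = -0.965·√(gD⁵h_f/L)·ln[ε/(3.7D) + √(3.17ν²L/(gD³h_f))]
√(gD⁵h_f/L) = √(9.81·0.309⁵·7.51/1120) = 0.01361
ε/(3.7D) = 1.49×10^-4; √(3.17ν²L/(gD³h_f)) = 4.02×10^-5
Q = -0.965·0.01361·ln(1.889×10^-4) = 0.1126 m³/s
Check: V = 1.50 m/s, Re = 4.66×10^5, f = 0.01814, h_f = 7.56 m ≈ 7.51 m ✓

Q ≈ 113 L/s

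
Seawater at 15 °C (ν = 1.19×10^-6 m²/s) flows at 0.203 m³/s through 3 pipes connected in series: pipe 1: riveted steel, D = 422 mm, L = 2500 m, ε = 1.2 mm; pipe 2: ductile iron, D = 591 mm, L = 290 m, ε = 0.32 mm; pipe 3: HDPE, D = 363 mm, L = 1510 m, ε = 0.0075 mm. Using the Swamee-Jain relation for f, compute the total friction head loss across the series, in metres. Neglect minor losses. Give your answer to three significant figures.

H ≈ 27.5 m

Pipe 1: V = 1.451 m/s, Re = 5.15×10^5, ε/D = 0.00284, f = 0.02616, h_1 = f(L/D)V²/2g = 16.64 m
Pipe 2: V = 0.7400 m/s, Re = 3.68×10^5, ε/D = 5.41×10^-4, f = 0.01833, h_2 = f(L/D)V²/2g = 0.2510 m
Pipe 3: V = 1.962 m/s, Re = 5.98×10^5, ε/D = 2.07×10^-5, f = 0.01304, h_3 = f(L/D)V²/2g = 10.64 m
Series → Q common, losses add: H = Σh = 27.53 m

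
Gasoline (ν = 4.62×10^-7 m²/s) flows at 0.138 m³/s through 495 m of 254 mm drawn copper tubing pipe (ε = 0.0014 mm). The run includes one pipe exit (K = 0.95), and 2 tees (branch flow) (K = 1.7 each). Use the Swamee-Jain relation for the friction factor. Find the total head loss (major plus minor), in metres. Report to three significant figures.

H_L ≈ 9.77 m

V = 4Q/(πD²) = 2.723 m/s; V²/2g = 0.3780 m
Re = 1.50×10^6, ε/D = 5.51×10^-6 → f = 0.01103 (Swamee-Jain)
Major: h_f = f(L/D)·V²/2g = 0.01103·1949·0.3780 = 8.129 m
Minor: ΣK = 4.35; h_m = ΣK·V²/2g = 1.644 m
Total H_L = 8.129 + 1.644 = 9.774 m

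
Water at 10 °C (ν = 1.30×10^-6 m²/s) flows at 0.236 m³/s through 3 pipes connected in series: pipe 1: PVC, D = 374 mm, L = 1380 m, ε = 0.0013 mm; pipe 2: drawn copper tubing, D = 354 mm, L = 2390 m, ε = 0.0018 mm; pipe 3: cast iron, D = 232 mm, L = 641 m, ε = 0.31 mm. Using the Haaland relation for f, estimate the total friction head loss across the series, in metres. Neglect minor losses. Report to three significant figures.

H ≈ 129 m

Pipe 1: V = 2.148 m/s, Re = 6.18×10^5, ε/D = 3.48×10^-6, f = 0.01263, h_1 = f(L/D)V²/2g = 10.96 m
Pipe 2: V = 2.398 m/s, Re = 6.53×10^5, ε/D = 5.08×10^-6, f = 0.01253, h_2 = f(L/D)V²/2g = 24.79 m
Pipe 3: V = 5.583 m/s, Re = 9.96×10^5, ε/D = 0.00134, f = 0.02136, h_3 = f(L/D)V²/2g = 93.74 m
Series → Q common, losses add: H = Σh = 129.5 m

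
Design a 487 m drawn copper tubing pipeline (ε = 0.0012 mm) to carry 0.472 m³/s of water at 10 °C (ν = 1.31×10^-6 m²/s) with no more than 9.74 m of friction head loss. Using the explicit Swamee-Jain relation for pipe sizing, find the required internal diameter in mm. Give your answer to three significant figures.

Swamee-Jain (Type III): D = 0.66·[ε^1.25·(LQ²/(gh_f))^4.75 + ν·Q^9.4·(L/(gh_f))^5.2]^0.04
LQ²/(gh_f) = 1.135; L/(gh_f) = 5.097
Term 1 = ε^1.25·(…)^4.75 = 7.26×10^-8; Term 2 = ν·Q^9.4·(…)^5.2 = 5.37×10^-6
D = 0.66·(7.26×10^-8 + 5.37×10^-6)^0.04 = 0.4064 m = 406 mm
Check: V = 3.64 m/s, Re = 1.13×10^6, f = 0.01145, h_f = 9.26 m ≈ 9.74 m ✓

D ≈ 406 mm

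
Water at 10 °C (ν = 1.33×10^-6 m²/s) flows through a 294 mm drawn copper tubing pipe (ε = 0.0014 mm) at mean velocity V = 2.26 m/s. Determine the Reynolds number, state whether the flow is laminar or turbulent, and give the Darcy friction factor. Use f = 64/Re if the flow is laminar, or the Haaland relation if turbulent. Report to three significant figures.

Re ≈ 5.00×10^5; turbulent; f ≈ 0.0131

Re = VD/ν = 2.260·0.294/1.33×10^-6 = 5.00×10^5
Re > 4000 → turbulent; ε/D = 4.76×10^-6
Haaland: f = 0.01312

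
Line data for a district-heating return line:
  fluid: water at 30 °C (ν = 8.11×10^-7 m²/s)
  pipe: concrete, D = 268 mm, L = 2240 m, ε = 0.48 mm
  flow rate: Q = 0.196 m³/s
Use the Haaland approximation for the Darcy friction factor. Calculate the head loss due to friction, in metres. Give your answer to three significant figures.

h_f ≈ 118 m

V = 4Q/(πD²) = 4·0.196/(π·0.268²) = 3.475 m/s
Re = VD/ν = 3.475·0.268/8.11×10^-7 = 1.15×10^6 → turbulent
ε/D = 0.48/268 = 0.00179
Haaland: f = 0.02295
h_f = f(L/D)V²/(2g) = 0.02295·(2240/0.268)·3.475²/(2·9.81) = 118.0 m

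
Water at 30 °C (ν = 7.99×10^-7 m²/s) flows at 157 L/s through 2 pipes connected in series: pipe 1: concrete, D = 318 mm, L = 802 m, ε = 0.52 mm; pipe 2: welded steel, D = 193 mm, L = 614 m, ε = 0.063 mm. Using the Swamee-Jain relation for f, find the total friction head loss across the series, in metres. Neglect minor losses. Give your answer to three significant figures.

Pipe 1: V = 1.977 m/s, Re = 7.87×10^5, ε/D = 0.00164, f = 0.02258, h_1 = f(L/D)V²/2g = 11.34 m
Pipe 2: V = 5.367 m/s, Re = 1.30×10^6, ε/D = 3.26×10^-4, f = 0.01583, h_2 = f(L/D)V²/2g = 73.95 m
Series → Q common, losses add: H = Σh = 85.29 m

H ≈ 85.3 m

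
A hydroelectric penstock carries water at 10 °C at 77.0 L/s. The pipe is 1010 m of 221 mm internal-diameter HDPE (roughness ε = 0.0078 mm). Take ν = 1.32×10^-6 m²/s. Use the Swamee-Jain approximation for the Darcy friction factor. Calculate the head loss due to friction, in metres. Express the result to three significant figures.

h_f ≈ 13.6 m

V = 4Q/(πD²) = 4·0.0770/(π·0.221²) = 2.007 m/s
Re = VD/ν = 2.007·0.221/1.32×10^-6 = 3.36×10^5 → turbulent
ε/D = 0.0078/221 = 3.53×10^-5
Swamee-Jain: f = 0.01450
h_f = f(L/D)V²/(2g) = 0.01450·(1010/0.221)·2.007²/(2·9.81) = 13.61 m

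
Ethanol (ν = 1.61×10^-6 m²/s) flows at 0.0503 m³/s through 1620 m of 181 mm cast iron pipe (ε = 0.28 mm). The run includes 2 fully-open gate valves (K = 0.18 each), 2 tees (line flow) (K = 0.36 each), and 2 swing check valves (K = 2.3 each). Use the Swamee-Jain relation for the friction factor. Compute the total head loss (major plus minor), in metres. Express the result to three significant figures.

H_L ≈ 41.3 m

V = 4Q/(πD²) = 1.955 m/s; V²/2g = 0.1948 m
Re = 2.20×10^5, ε/D = 0.00155 → f = 0.02303 (Swamee-Jain)
Major: h_f = f(L/D)·V²/2g = 0.02303·8950·0.1948 = 40.15 m
Minor: ΣK = 5.68; h_m = ΣK·V²/2g = 1.106 m
Total H_L = 40.15 + 1.106 = 41.26 m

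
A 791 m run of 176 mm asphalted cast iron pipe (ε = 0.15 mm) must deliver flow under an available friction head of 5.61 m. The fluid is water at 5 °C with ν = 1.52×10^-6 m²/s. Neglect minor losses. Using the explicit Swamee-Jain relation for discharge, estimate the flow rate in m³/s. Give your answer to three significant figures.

Swamee-Jain (Type II): Q = -0.965·√(gD⁵h_f/L)·ln[ε/(3.7D) + √(3.17ν²L/(gD³h_f))]
√(gD⁵h_f/L) = √(9.81·0.176⁵·5.61/791) = 0.003428
ε/(3.7D) = 2.30×10^-4; √(3.17ν²L/(gD³h_f)) = 1.39×10^-4
Q = -0.965·0.003428·ln(3.693×10^-4) = 0.02614 m³/s
Check: V = 1.07 m/s, Re = 1.24×10^5, f = 0.02136, h_f = 5.65 m ≈ 5.61 m ✓

Q ≈ 0.0261 m³/s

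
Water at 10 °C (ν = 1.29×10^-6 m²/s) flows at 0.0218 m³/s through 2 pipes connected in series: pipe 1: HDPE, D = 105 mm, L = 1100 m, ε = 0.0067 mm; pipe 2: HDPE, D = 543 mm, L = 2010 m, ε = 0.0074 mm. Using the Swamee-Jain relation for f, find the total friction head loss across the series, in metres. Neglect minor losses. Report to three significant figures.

Pipe 1: V = 2.518 m/s, Re = 2.05×10^5, ε/D = 6.38×10^-5, f = 0.01603, h_1 = f(L/D)V²/2g = 54.25 m
Pipe 2: V = 0.09414 m/s, Re = 3.96×10^4, ε/D = 1.36×10^-5, f = 0.02194, h_2 = f(L/D)V²/2g = 0.03669 m
Series → Q common, losses add: H = Σh = 54.29 m

H ≈ 54.3 m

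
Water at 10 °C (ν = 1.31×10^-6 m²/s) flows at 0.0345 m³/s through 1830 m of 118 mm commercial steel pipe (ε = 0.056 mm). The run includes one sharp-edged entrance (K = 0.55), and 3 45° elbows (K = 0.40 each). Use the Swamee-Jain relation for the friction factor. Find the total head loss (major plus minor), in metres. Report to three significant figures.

H_L ≈ 144 m

V = 4Q/(πD²) = 3.155 m/s; V²/2g = 0.5073 m
Re = 2.84×10^5, ε/D = 4.75×10^-4 → f = 0.01825 (Swamee-Jain)
Major: h_f = f(L/D)·V²/2g = 0.01825·15508·0.5073 = 143.6 m
Minor: ΣK = 1.75; h_m = ΣK·V²/2g = 0.8877 m
Total H_L = 143.6 + 0.8877 = 144.5 m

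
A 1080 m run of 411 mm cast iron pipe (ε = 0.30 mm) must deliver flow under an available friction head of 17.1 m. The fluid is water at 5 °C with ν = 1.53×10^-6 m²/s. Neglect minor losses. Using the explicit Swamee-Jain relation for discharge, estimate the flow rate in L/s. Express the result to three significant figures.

Swamee-Jain (Type II): Q = -0.965·√(gD⁵h_f/L)·ln[ε/(3.7D) + √(3.17ν²L/(gD³h_f))]
√(gD⁵h_f/L) = √(9.81·0.411⁵·17.1/1080) = 0.04268
ε/(3.7D) = 1.97×10^-4; √(3.17ν²L/(gD³h_f)) = 2.62×10^-5
Q = -0.965·0.04268·ln(2.235×10^-4) = 0.3462 m³/s
Check: V = 2.61 m/s, Re = 7.01×10^5, f = 0.01886, h_f = 17.2 m ≈ 17.1 m ✓

Q ≈ 346 L/s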